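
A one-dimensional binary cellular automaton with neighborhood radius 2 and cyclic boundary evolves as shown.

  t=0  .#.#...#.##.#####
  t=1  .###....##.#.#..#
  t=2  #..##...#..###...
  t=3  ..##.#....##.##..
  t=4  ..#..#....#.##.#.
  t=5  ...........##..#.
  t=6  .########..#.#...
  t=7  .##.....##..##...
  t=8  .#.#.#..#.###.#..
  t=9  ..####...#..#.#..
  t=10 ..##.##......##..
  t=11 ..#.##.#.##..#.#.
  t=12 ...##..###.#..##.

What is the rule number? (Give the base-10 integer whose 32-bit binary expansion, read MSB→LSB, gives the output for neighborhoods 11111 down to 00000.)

997756097

  [31] ##### => .  t=0,i=14
  [30] ####. => .  t=0,i=15
  [29] ###.# => #  t=0,i=16
  [28] ###.. => #  t=1,i=3
  [27] ##.## => #  t=0,i=11
  [26] ##.#. => .  t=0,i=0
  [25] ##..# => #  t=5,i=13
  [24] ##... => #  t=1,i=4
  [23] #.### => .  t=0,i=12
  [22] #.##. => #  t=0,i=9
  [21] #.#.# => #  t=0,i=1
  [20] #.#.. => #  t=0,i=3
  [19] #..## => #  t=2,i=2
  [18] #..#. => .  t=1,i=15
  [17] #...# => .  t=0,i=5
  [16] #.... => .  t=1,i=5
  [15] .#### => #  t=0,i=13
  [14] .###. => .  t=1,i=2
  [13] .##.# => .  t=0,i=10
  [12] .##.. => .  t=2,i=4
  [11] .#.## => #  t=0,i=8
  [10] .#.#. => #  t=0,i=2
  [9] .#..# => .  t=1,i=14
  [8] .#... => .  t=0,i=4
  [7] ..### => #  t=2,i=11
  [6] ..##. => #  t=1,i=8
  [5] ..#.# => .  t=0,i=7
  [4] ..#.. => .  t=2,i=0
  [3] ...## => .  t=1,i=7
  [2] ...#. => .  t=0,i=6
  [1] ....# => .  t=1,i=6
  [0] ..... => #  t=5,i=1
  bits 00111011011110001000110011000001 = 997756097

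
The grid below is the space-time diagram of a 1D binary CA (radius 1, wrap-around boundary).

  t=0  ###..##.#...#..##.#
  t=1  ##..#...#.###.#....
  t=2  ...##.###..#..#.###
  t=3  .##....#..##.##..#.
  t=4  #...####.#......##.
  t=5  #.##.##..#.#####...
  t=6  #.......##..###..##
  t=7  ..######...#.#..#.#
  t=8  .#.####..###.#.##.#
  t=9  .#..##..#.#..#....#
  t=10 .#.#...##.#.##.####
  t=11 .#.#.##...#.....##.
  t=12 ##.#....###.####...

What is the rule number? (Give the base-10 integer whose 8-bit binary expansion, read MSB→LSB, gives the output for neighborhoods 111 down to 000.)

135

  ### -> #   bit 7 = 1  t=0,i=0
  ##. -> .   bit 6 = 0  t=0,i=2
  #.# -> .   bit 5 = 0  t=0,i=7
  #.. -> .   bit 4 = 0  t=0,i=3
  .## -> .   bit 3 = 0  t=0,i=5
  .#. -> #   bit 2 = 1  t=0,i=8
  ..# -> #   bit 1 = 1  t=0,i=4
  ... -> #   bit 0 = 1  t=0,i=10
  bits 10000111 = 135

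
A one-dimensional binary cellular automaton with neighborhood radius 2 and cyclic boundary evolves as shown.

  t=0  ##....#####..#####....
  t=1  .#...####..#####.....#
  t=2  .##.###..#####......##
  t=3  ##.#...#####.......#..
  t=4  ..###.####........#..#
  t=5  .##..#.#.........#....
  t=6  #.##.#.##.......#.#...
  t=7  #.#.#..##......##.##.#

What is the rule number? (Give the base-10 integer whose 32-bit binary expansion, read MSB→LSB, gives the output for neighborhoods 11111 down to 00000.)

  [31] ##### => #  t=0,i=8
  [30] ####. => .  t=0,i=9
  [29] ###.# => .  t=4,i=4
  [28] ###.. => .  t=0,i=10
  [27] ##.## => #  t=2,i=0
  [26] ##.#. => #  t=3,i=2
  [25] ##..# => #  t=0,i=11
  [24] ##... => .  t=0,i=2
  [23] #.### => .  t=2,i=4
  [22] #.##. => #  t=2,i=1
  [21] #.#.# => .  t=6,i=5
  [20] #.#.. => #  t=1,i=1
  [19] #..## => #  t=0,i=12
  [18] #..#. => .  t=4,i=20
  [17] #...# => .  t=1,i=3
  [16] #.... => .  t=0,i=3
  [15] .#### => #  t=0,i=7
  [14] .###. => .  t=2,i=5
  [13] .##.# => .  t=2,i=2
  [12] .##.. => #  t=0,i=1
  [11] .#.## => .  t=6,i=1
  [10] .#.#. => .  t=1,i=0
  [9] .#..# => .  t=3,i=20
  [8] .#... => #  t=1,i=2
  [7] ..### => #  t=0,i=6
  [6] ..##. => .  t=0,i=0
  [5] ..#.# => #  t=1,i=21
  [4] ..#.. => .  t=3,i=19
  [3] ...## => #  t=0,i=5
  [2] ...#. => #  t=1,i=20
  [1] ....# => .  t=0,i=4
  [0] ..... => .  t=1,i=18
  bits 10001110010110001001000110101100 = 2388169132

2388169132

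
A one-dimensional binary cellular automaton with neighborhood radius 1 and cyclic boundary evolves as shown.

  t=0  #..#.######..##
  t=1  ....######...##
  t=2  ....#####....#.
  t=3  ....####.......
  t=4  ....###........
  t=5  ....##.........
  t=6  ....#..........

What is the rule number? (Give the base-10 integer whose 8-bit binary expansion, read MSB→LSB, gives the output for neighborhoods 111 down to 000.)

  [7] ### => #  t=0,i=6
  [6] ##. => .  t=0,i=0
  [5] #.# => #  t=0,i=4
  [4] #.. => .  t=0,i=1
  [3] .## => #  t=0,i=5
  [2] .#. => .  t=0,i=3
  [1] ..# => .  t=0,i=2
  [0] ... => .  t=1,i=1
  bits 10101000 = 168

168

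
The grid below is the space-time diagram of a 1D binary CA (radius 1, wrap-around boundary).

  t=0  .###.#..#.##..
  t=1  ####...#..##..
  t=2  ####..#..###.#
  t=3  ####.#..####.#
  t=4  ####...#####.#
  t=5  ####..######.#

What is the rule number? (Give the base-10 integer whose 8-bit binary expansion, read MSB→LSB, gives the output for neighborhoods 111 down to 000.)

  [7] ### => #  t=0,i=2
  [6] ##. => #  t=0,i=3
  [5] #.# => .  t=0,i=4
  [4] #.. => .  t=0,i=6
  [3] .## => #  t=0,i=1
  [2] .#. => .  t=0,i=5
  [1] ..# => #  t=0,i=0
  [0] ... => .  t=0,i=13
  bits 11001010 = 202

202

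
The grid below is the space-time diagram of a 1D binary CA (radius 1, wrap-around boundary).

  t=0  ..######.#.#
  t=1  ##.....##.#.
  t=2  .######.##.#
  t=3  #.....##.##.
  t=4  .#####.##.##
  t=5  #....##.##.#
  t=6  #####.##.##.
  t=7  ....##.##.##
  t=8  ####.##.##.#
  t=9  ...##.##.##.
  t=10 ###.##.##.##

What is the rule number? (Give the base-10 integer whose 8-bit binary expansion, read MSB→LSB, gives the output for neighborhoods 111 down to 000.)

115

  ### -> .   bit 7 = 0  t=0,i=3
  ##. -> #   bit 6 = 1  t=0,i=7
  #.# -> #   bit 5 = 1  t=0,i=8
  #.. -> #   bit 4 = 1  t=0,i=0
  .## -> .   bit 3 = 0  t=0,i=2
  .#. -> .   bit 2 = 0  t=0,i=9
  ..# -> #   bit 1 = 1  t=0,i=1
  ... -> #   bit 0 = 1  t=1,i=3
  bits 01110011 = 115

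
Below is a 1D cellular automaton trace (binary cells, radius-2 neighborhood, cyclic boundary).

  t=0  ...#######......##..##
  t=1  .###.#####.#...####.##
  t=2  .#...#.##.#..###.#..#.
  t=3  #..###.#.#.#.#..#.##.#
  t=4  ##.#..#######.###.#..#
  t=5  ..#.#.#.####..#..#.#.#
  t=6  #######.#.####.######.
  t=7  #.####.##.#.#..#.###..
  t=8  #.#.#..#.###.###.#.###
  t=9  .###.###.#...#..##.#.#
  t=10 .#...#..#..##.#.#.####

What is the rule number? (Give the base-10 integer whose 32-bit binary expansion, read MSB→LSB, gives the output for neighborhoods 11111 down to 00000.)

  #####|#  b31=1 t=0,i=5
  ####.|#  b30=1 t=0,i=8
  ###.#|.  b29=0 t=1,i=3
  ###..|#  b28=1 t=0,i=9
  ##.##|.  b27=0 t=1,i=0
  ##.#.|#  b26=1 t=1,i=10
  ##..#|#  b25=1 t=0,i=18
  ##...|.  b24=0 t=0,i=0
  #.###|#  b23=1 t=1,i=1
  #.##.|#  b22=1 t=1,i=20
  #.#.#|#  b21=1 t=3,i=7
  #.#..|.  b20=0 t=1,i=11
  #..##|.  b19=0 t=0,i=19
  #..#.|#  b18=1 t=2,i=0
  #...#|#  b17=1 t=0,i=1
  #....|#  b16=1 t=0,i=11
  .####|.  b15=0 t=0,i=4
  .###.|.  b14=0 t=1,i=2
  .##.#|.  b13=0 t=1,i=21
  .##..|#  b12=1 t=0,i=17
  .#.##|.  b11=0 t=2,i=6
  .#.#.|#  b10=1 t=3,i=8
  .#..#|#  b9=1 t=2,i=11
  .#...|.  b8=0 t=1,i=12
  ..###|#  b7=1 t=0,i=3
  ..##.|#  b6=1 t=0,i=16
  ..#.#|#  b5=1 t=2,i=5
  ..#..|.  b4=0 t=2,i=1
  ...##|#  b3=1 t=0,i=2
  ...#.|#  b2=1 t=2,i=4
  ....#|.  b1=0 t=0,i=14
  .....|.  b0=0 t=0,i=12
  bits 11010110111001110001011011101100 = 3605468908

3605468908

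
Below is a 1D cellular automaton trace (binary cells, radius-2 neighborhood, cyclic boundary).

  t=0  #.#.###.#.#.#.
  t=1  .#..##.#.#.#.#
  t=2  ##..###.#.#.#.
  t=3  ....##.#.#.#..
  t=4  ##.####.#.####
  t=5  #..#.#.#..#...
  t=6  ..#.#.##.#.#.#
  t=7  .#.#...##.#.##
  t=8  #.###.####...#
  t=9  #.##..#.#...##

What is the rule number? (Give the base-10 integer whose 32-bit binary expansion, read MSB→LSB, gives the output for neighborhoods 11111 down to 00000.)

1150641613

  nb #####: next=.  (t=4,i=12, bit31=0)
  nb ####.: next=#  (t=4,i=0, bit30=1)
  nb ###.#: next=.  (t=0,i=6, bit29=0)
  nb ###..: next=.  (t=8,i=9, bit28=0)
  nb ##.##: next=.  (t=4,i=2, bit27=0)
  nb ##.#.: next=#  (t=0,i=7, bit26=1)
  nb ##..#: next=.  (t=2,i=2, bit25=0)
  nb ##...: next=.  (t=8,i=10, bit24=0)
  nb #.###: next=#  (t=0,i=4, bit23=1)
  nb #.##.: next=.  (t=2,i=0, bit22=0)
  nb #.#.#: next=.  (t=0,i=0, bit21=0)
  nb #.#..: next=#  (t=1,i=1, bit20=1)
  nb #..##: next=.  (t=1,i=3, bit19=0)
  nb #..#.: next=#  (t=5,i=2, bit18=1)
  nb #...#: next=.  (t=5,i=12, bit17=0)
  nb #....: next=#  (t=3,i=13, bit16=1)
  nb .####: next=.  (t=4,i=4, bit15=0)
  nb .###.: next=#  (t=0,i=5, bit14=1)
  nb .##.#: next=#  (t=1,i=5, bit13=1)
  nb .##..: next=.  (t=2,i=1, bit12=0)
  nb .#.##: next=.  (t=0,i=3, bit11=0)
  nb .#.#.: next=#  (t=0,i=1, bit10=1)
  nb .#..#: next=.  (t=1,i=2, bit9=0)
  nb .#...: next=#  (t=3,i=12, bit8=1)
  nb ..###: next=#  (t=2,i=4, bit7=1)
  nb ..##.: next=#  (t=1,i=4, bit6=1)
  nb ..#.#: next=.  (t=5,i=3, bit5=0)
  nb ..#..: next=.  (t=5,i=0, bit4=0)
  nb ...##: next=#  (t=3,i=3, bit3=1)
  nb ...#.: next=#  (t=5,i=13, bit2=1)
  nb ....#: next=.  (t=3,i=2, bit1=0)
  nb .....: next=#  (t=3,i=0, bit0=1)
  bits 01000100100101010110010111001101 = 1150641613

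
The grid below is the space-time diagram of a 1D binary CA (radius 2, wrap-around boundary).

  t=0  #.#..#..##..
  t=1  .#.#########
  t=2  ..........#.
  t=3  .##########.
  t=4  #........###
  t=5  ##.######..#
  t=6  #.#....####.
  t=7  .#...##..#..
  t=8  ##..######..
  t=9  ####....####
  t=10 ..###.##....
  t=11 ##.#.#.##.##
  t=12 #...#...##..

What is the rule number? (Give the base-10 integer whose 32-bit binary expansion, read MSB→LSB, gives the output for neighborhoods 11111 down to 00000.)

  nb #####: next=.  (t=1,i=5, bit31=0)
  nb ####.: next=#  (t=1,i=10, bit30=1)
  nb ###.#: next=.  (t=1,i=11, bit29=0)
  nb ###..: next=#  (t=3,i=10, bit28=1)
  nb ##.##: next=#  (t=5,i=2, bit27=1)
  nb ##.#.: next=.  (t=1,i=0, bit26=0)
  nb ##..#: next=#  (t=0,i=10, bit25=1)
  nb ##...: next=#  (t=4,i=1, bit24=1)
  nb #.###: next=.  (t=1,i=3, bit23=0)
  nb #.##.: next=.  (t=10,i=6, bit22=0)
  nb #.#.#: next=.  (t=1,i=1, bit21=0)
  nb #.#..: next=.  (t=0,i=2, bit20=0)
  nb #..##: next=#  (t=0,i=7, bit19=1)
  nb #..#.: next=#  (t=0,i=4, bit18=1)
  nb #...#: next=.  (t=7,i=3, bit17=0)
  nb #....: next=.  (t=2,i=0, bit16=0)
  nb .####: next=.  (t=1,i=4, bit15=0)
  nb .###.: next=#  (t=5,i=0, bit14=1)
  nb .##.#: next=#  (t=11,i=8, bit13=1)
  nb .##..: next=#  (t=0,i=9, bit12=1)
  nb .#.##: next=.  (t=1,i=2, bit11=0)
  nb .#.#.: next=#  (t=0,i=1, bit10=1)
  nb .#..#: next=#  (t=0,i=3, bit9=1)
  nb .#...: next=.  (t=2,i=11, bit8=0)
  nb ..###: next=.  (t=3,i=1, bit7=0)
  nb ..##.: next=#  (t=0,i=8, bit6=1)
  nb ..#.#: next=.  (t=0,i=0, bit5=0)
  nb ..#..: next=#  (t=0,i=5, bit4=1)
  nb ...##: next=#  (t=4,i=8, bit3=1)
  nb ...#.: next=#  (t=2,i=9, bit2=1)
  nb ....#: next=#  (t=2,i=8, bit1=1)
  nb .....: next=#  (t=2,i=1, bit0=1)
  bits 01011011000011000111011001011111 = 1527543391

1527543391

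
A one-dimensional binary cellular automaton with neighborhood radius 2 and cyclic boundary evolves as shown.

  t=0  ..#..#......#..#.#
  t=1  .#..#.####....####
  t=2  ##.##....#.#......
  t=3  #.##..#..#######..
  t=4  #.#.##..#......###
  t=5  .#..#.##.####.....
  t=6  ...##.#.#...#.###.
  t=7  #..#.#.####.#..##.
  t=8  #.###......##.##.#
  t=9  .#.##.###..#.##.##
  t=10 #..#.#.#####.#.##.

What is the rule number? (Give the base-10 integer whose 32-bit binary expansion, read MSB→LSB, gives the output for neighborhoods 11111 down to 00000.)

  ##### -> .   bit 31 = 0  t=3,i=11
  ####. -> .   bit 30 = 0  t=1,i=8
  ###.# -> .   bit 29 = 0  t=1,i=17
  ###.. -> #   bit 28 = 1  t=1,i=9
  ##.## -> #   bit 27 = 1  t=2,i=2
  ##.#. -> #   bit 26 = 1  t=1,i=0
  ##..# -> #   bit 25 = 1  t=3,i=4
  ##... -> .   bit 24 = 0  t=1,i=10
  #.### -> .   bit 23 = 0  t=1,i=6
  #.##. -> #   bit 22 = 1  t=2,i=3
  #.#.# -> .   bit 21 = 0  t=4,i=2
  #.#.. -> #   bit 20 = 1  t=0,i=17
  #..## -> #   bit 19 = 1  t=3,i=8
  #..#. -> #   bit 18 = 1  t=0,i=1
  #...# -> #   bit 17 = 1  t=6,i=10
  #.... -> #   bit 16 = 1  t=0,i=7
  .#### -> .   bit 15 = 0  t=1,i=7
  .###. -> #   bit 14 = 1  t=6,i=15
  .##.# -> .   bit 13 = 0  t=2,i=1
  .##.. -> .   bit 12 = 0  t=2,i=4
  .#.## -> .   bit 11 = 0  t=1,i=5
  .#.#. -> #   bit 10 = 1  t=0,i=16
  .#..# -> .   bit 9 = 0  t=0,i=0
  .#... -> #   bit 8 = 1  t=0,i=6
  ..### -> .   bit 7 = 0  t=1,i=14
  ..##. -> #   bit 6 = 1  t=2,i=0
  ..#.# -> #   bit 5 = 1  t=0,i=15
  ..#.. -> .   bit 4 = 0  t=0,i=2
  ...## -> .   bit 3 = 0  t=1,i=13
  ...#. -> .   bit 2 = 0  t=0,i=11
  ....# -> .   bit 1 = 0  t=0,i=10
  ..... -> #   bit 0 = 1  t=0,i=8
  bits 00011110010111110100010101100001 = 509560161

509560161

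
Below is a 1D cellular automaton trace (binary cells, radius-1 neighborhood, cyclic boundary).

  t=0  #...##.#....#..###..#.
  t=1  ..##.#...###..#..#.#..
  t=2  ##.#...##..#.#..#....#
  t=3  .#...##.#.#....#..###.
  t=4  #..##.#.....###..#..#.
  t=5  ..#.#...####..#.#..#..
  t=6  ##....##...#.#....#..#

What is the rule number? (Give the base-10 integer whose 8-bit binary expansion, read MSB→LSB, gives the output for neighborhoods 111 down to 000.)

67

  [7] ### => .  t=0,i=16
  [6] ##. => #  t=0,i=5
  [5] #.# => .  t=0,i=6
  [4] #.. => .  t=0,i=1
  [3] .## => .  t=0,i=4
  [2] .#. => .  t=0,i=0
  [1] ..# => #  t=0,i=3
  [0] ... => #  t=0,i=2
  bits 01000011 = 67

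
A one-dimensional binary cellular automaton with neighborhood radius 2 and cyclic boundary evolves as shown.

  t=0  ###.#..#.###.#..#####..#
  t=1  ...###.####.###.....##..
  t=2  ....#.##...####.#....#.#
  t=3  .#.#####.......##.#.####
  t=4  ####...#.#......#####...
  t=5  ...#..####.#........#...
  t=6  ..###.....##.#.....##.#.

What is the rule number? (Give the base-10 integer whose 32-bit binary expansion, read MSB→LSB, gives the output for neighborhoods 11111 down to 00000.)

  #####|.  b31=0 t=0,i=18
  ####.|.  b30=0 t=0,i=1
  ###.#|.  b29=0 t=0,i=2
  ###..|#  b28=1 t=0,i=20
  ##.##|#  b27=1 t=1,i=6
  ##.#.|#  b26=1 t=0,i=3
  ##..#|#  b25=1 t=0,i=21
  ##...|.  b24=0 t=1,i=15
  #.###|#  b23=1 t=0,i=9
  #.##.|#  b22=1 t=2,i=6
  #.#.#|#  b21=1 t=3,i=1
  #.#..|#  b20=1 t=0,i=4
  #..##|.  b19=0 t=0,i=15
  #..#.|.  b18=0 t=0,i=6
  #...#|.  b17=0 t=2,i=9
  #....|#  b16=1 t=1,i=16
  .####|.  b15=0 t=0,i=0
  .###.|#  b14=1 t=0,i=10
  .##.#|#  b13=1 t=3,i=16
  .##..|#  b12=1 t=1,i=21
  .#.##|#  b11=1 t=0,i=8
  .#.#.|#  b10=1 t=2,i=22
  .#..#|#  b9=1 t=0,i=5
  .#...|.  b8=0 t=2,i=0
  ..###|.  b7=0 t=0,i=16
  ..##.|.  b6=0 t=1,i=20
  ..#.#|#  b5=1 t=0,i=7
  ..#..|#  b4=1 t=5,i=3
  ...##|.  b3=0 t=1,i=2
  ...#.|#  b2=1 t=2,i=3
  ....#|.  b1=0 t=1,i=1
  .....|.  b0=0 t=1,i=0
  bits 00011110111100010111111000110100 = 519142964

519142964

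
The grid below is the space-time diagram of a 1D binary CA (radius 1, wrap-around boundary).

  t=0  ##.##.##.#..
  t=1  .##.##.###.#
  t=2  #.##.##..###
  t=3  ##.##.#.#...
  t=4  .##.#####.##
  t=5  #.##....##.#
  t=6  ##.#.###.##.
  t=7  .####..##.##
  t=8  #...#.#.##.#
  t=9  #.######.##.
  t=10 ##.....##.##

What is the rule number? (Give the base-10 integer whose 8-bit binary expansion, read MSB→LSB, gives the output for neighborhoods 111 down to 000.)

103

  [7] ### => .  t=1,i=8
  [6] ##. => #  t=0,i=1
  [5] #.# => #  t=0,i=2
  [4] #.. => .  t=0,i=10
  [3] .## => .  t=0,i=0
  [2] .#. => #  t=0,i=9
  [1] ..# => #  t=0,i=11
  [0] ... => #  t=3,i=10
  bits 01100111 = 103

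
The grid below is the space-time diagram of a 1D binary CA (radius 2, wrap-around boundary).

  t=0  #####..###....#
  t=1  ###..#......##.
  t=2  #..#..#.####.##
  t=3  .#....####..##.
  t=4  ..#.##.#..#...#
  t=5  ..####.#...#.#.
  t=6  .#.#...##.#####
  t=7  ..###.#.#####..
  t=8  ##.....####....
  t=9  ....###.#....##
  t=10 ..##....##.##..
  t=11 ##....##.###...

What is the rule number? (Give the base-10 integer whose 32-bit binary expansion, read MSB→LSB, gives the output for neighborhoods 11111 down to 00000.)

  #####|#  b31=1 t=0,i=1
  ####.|.  b30=0 t=0,i=3
  ###.#|.  b29=0 t=2,i=11
  ###..|.  b28=0 t=0,i=4
  ##.##|#  b27=1 t=1,i=14
  ##.#.|.  b26=0 t=4,i=6
  ##..#|#  b25=1 t=0,i=5
  ##...|.  b24=0 t=0,i=10
  #.###|#  b23=1 t=1,i=0
  #.##.|#  b22=1 t=4,i=4
  #.#.#|.  b21=0 t=6,i=1
  #.#..|#  b20=1 t=4,i=7
  #..##|.  b19=0 t=0,i=6
  #..#.|.  b18=0 t=1,i=4
  #...#|.  b17=0 t=4,i=12
  #....|.  b16=0 t=0,i=11
  .####|#  b15=1 t=0,i=0
  .###.|.  b14=0 t=0,i=8
  .##.#|#  b13=1 t=1,i=13
  .##..|.  b12=0 t=3,i=13
  .#.##|#  b11=1 t=2,i=7
  .#.#.|#  b10=1 t=5,i=12
  .#..#|.  b9=0 t=2,i=4
  .#...|#  b8=1 t=1,i=6
  ..###|.  b7=0 t=0,i=7
  ..##.|.  b6=0 t=1,i=12
  ..#.#|#  b5=1 t=2,i=6
  ..#..|.  b4=0 t=1,i=5
  ...##|#  b3=1 t=0,i=13
  ...#.|#  b2=1 t=4,i=13
  ....#|#  b1=1 t=0,i=12
  .....|#  b0=1 t=1,i=8
  bits 10001010110100001010110100101111 = 2328931631

2328931631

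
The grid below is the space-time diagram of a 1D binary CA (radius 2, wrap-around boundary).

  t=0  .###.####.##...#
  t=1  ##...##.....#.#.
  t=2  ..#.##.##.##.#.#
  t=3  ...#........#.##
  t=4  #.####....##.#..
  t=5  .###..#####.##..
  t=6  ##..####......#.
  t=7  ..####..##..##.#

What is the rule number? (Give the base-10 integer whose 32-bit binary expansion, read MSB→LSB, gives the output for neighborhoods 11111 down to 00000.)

  #####|.  b31=0 t=5,i=8
  ####.|.  b30=0 t=0,i=7
  ###.#|.  b29=0 t=0,i=3
  ###..|.  b28=0 t=4,i=5
  ##.##|.  b27=0 t=0,i=4
  ##.#.|#  b26=1 t=2,i=12
  ##..#|#  b25=1 t=5,i=4
  ##...|#  b24=1 t=0,i=12
  #.###|#  b23=1 t=0,i=1
  #.##.|.  b22=0 t=0,i=10
  #.#.#|.  b21=0 t=1,i=14
  #.#..|#  b20=1 t=2,i=15
  #..##|#  b19=1 t=5,i=5
  #..#.|.  b18=0 t=2,i=1
  #...#|.  b17=0 t=0,i=13
  #....|#  b16=1 t=1,i=8
  .####|#  b15=1 t=0,i=6
  .###.|.  b14=0 t=0,i=2
  .##.#|.  b13=0 t=2,i=5
  .##..|.  b12=0 t=0,i=11
  .#.##|#  b11=1 t=0,i=0
  .#.#.|#  b10=1 t=1,i=13
  .#..#|.  b9=0 t=2,i=0
  .#...|#  b8=1 t=3,i=4
  ..###|#  b7=1 t=5,i=1
  ..##.|#  b6=1 t=1,i=5
  ..#.#|.  b5=0 t=0,i=15
  ..#..|#  b4=1 t=3,i=3
  ...##|#  b3=1 t=1,i=4
  ...#.|#  b2=1 t=0,i=14
  ....#|#  b1=1 t=1,i=10
  .....|.  b0=0 t=1,i=9
  bits 00000111100110011000110111011110 = 127503838

127503838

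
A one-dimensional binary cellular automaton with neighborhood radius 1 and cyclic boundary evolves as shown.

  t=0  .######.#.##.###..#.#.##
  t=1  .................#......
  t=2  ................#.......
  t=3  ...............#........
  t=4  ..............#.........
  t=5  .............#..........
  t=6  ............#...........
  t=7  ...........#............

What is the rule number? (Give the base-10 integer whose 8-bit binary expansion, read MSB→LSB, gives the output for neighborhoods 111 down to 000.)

2

  nb ###: next=.  (t=0,i=2, bit7=0)
  nb ##.: next=.  (t=0,i=6, bit6=0)
  nb #.#: next=.  (t=0,i=0, bit5=0)
  nb #..: next=.  (t=0,i=16, bit4=0)
  nb .##: next=.  (t=0,i=1, bit3=0)
  nb .#.: next=.  (t=0,i=8, bit2=0)
  nb ..#: next=#  (t=0,i=17, bit1=1)
  nb ...: next=.  (t=1,i=0, bit0=0)
  bits 00000010 = 2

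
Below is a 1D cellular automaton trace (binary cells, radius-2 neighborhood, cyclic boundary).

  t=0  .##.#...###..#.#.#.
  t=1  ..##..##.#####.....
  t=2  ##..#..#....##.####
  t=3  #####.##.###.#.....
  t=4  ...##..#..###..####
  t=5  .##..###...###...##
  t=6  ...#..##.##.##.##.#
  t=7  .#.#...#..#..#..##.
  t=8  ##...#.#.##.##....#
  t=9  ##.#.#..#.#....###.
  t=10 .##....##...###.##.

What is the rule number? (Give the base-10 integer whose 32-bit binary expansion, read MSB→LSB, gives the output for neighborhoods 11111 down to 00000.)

  #####|.  b31=0 t=1,i=11
  ####.|#  b30=1 t=1,i=12
  ###.#|#  b29=1 t=3,i=4
  ###..|#  b28=1 t=0,i=10
  ##.##|.  b27=0 t=1,i=8
  ##.#.|#  b26=1 t=0,i=3
  ##..#|#  b25=1 t=0,i=11
  ##...|.  b24=0 t=1,i=14
  #.###|.  b23=0 t=1,i=9
  #.##.|.  b22=0 t=3,i=6
  #.#.#|.  b21=0 t=0,i=15
  #.#..|.  b20=0 t=0,i=4
  #..##|.  b19=0 t=0,i=0
  #..#.|#  b18=1 t=0,i=12
  #...#|#  b17=1 t=0,i=6
  #....|#  b16=1 t=1,i=15
  .####|.  b15=0 t=1,i=10
  .###.|#  b14=1 t=0,i=9
  .##.#|#  b13=1 t=0,i=2
  .##..|.  b12=0 t=1,i=3
  .#.##|#  b11=1 t=8,i=8
  .#.#.|.  b10=0 t=0,i=14
  .#..#|.  b9=0 t=0,i=18
  .#...|.  b8=0 t=0,i=5
  ..###|.  b7=0 t=0,i=8
  ..##.|.  b6=0 t=0,i=1
  ..#.#|#  b5=1 t=0,i=13
  ..#..|#  b4=1 t=2,i=4
  ...##|#  b3=1 t=0,i=7
  ...#.|.  b2=0 t=6,i=2
  ....#|#  b1=1 t=1,i=0
  .....|#  b0=1 t=1,i=16
  bits 01110110000001110110100000111011 = 1980196923

1980196923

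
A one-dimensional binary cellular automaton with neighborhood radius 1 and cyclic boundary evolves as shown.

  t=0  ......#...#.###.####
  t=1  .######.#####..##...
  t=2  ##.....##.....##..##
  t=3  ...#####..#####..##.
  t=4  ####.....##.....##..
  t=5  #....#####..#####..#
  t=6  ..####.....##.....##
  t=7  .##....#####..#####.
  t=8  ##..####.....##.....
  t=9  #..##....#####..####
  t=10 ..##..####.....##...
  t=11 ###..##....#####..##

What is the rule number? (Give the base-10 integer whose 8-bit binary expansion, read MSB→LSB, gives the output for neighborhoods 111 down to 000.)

47

  [7] ### => .  t=0,i=13
  [6] ##. => .  t=0,i=14
  [5] #.# => #  t=0,i=11
  [4] #.. => .  t=0,i=0
  [3] .## => #  t=0,i=12
  [2] .#. => #  t=0,i=6
  [1] ..# => #  t=0,i=5
  [0] ... => #  t=0,i=1
  bits 00101111 = 47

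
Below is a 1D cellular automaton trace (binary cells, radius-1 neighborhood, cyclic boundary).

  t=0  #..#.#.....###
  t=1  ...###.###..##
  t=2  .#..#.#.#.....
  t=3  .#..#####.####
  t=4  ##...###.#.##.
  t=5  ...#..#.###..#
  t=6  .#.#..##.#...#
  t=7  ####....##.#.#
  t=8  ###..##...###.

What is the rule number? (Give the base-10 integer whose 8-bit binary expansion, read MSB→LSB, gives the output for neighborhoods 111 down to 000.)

165

  ###|#  b7=1 t=0,i=12
  ##.|.  b6=0 t=0,i=0
  #.#|#  b5=1 t=0,i=4
  #..|.  b4=0 t=0,i=1
  .##|.  b3=0 t=0,i=11
  .#.|#  b2=1 t=0,i=3
  ..#|.  b1=0 t=0,i=2
  ...|#  b0=1 t=0,i=7
  bits 10100101 = 165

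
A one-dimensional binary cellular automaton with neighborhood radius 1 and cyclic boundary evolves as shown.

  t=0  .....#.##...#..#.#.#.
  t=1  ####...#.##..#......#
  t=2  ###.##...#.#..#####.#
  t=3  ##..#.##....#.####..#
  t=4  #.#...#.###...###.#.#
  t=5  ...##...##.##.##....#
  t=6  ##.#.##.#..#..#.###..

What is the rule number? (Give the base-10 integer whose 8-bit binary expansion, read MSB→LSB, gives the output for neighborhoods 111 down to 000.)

  [7] ### => #  t=1,i=0
  [6] ##. => .  t=0,i=8
  [5] #.# => .  t=0,i=6
  [4] #.. => #  t=0,i=9
  [3] .## => #  t=0,i=7
  [2] .#. => .  t=0,i=5
  [1] ..# => .  t=0,i=4
  [0] ... => #  t=0,i=0
  bits 10011001 = 153

153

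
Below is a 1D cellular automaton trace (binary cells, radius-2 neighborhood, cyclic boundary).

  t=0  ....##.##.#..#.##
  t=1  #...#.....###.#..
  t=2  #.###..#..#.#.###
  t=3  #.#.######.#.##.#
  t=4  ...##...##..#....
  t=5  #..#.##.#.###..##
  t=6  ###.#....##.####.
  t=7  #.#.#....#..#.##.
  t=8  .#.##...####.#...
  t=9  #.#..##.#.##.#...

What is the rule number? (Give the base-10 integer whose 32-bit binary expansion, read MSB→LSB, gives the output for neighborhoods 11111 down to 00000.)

  ##### -> .   bit 31 = 0  t=3,i=6
  ####. -> #   bit 30 = 1  t=2,i=16
  ###.# -> #   bit 29 = 1  t=1,i=12
  ###.. -> #   bit 28 = 1  t=2,i=4
  ##.## -> .   bit 27 = 0  t=0,i=6
  ##.#. -> .   bit 26 = 0  t=0,i=9
  ##..# -> #   bit 25 = 1  t=2,i=5
  ##... -> #   bit 24 = 1  t=0,i=0
  #.### -> #   bit 23 = 1  t=2,i=2
  #.##. -> .   bit 22 = 0  t=0,i=7
  #.#.# -> .   bit 21 = 0  t=2,i=12
  #.#.. -> #   bit 20 = 1  t=0,i=10
  #..## -> #   bit 19 = 1  t=5,i=14
  #..#. -> #   bit 18 = 1  t=0,i=12
  #...# -> #   bit 17 = 1  t=1,i=2
  #.... -> .   bit 16 = 0  t=0,i=1
  .#### -> .   bit 15 = 0  t=2,i=15
  .###. -> .   bit 14 = 0  t=1,i=11
  .##.# -> .   bit 13 = 0  t=0,i=5
  .##.. -> .   bit 12 = 0  t=0,i=16
  .#.## -> #   bit 11 = 1  t=0,i=14
  .#.#. -> #   bit 10 = 1  t=2,i=11
  .#..# -> #   bit 9 = 1  t=0,i=11
  .#... -> .   bit 8 = 0  t=1,i=1
  ..### -> #   bit 7 = 1  t=1,i=10
  ..##. -> #   bit 6 = 1  t=0,i=4
  ..#.# -> .   bit 5 = 0  t=0,i=13
  ..#.. -> #   bit 4 = 1  t=1,i=0
  ...## -> .   bit 3 = 0  t=0,i=3
  ...#. -> #   bit 2 = 1  t=1,i=3
  ....# -> .   bit 1 = 0  t=0,i=2
  ..... -> #   bit 0 = 1  t=1,i=7
  bits 01110011100111100000111011010101 = 1939738325

1939738325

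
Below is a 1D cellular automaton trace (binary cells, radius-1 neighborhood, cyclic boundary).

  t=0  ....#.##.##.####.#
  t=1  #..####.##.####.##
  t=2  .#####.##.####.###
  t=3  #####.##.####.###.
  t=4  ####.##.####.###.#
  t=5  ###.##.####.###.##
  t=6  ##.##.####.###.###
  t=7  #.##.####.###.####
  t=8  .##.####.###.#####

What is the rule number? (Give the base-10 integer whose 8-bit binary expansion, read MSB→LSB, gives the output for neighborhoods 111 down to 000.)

190

  ###|#  b7=1 t=0,i=13
  ##.|.  b6=0 t=0,i=7
  #.#|#  b5=1 t=0,i=5
  #..|#  b4=1 t=0,i=0
  .##|#  b3=1 t=0,i=6
  .#.|#  b2=1 t=0,i=4
  ..#|#  b1=1 t=0,i=3
  ...|.  b0=0 t=0,i=1
  bits 10111110 = 190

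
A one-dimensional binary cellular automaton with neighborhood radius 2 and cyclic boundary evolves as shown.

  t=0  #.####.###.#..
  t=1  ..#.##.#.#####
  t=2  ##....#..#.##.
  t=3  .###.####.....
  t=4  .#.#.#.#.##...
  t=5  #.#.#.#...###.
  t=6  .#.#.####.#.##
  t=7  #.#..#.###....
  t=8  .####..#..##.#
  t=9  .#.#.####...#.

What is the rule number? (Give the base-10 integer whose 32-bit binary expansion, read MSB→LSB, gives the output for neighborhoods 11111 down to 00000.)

3885438868

  [31] ##### => #  t=1,i=11
  [30] ####. => #  t=0,i=4
  [29] ###.# => #  t=0,i=5
  [28] ###.. => .  t=1,i=13
  [27] ##.## => .  t=0,i=6
  [26] ##.#. => #  t=0,i=10
  [25] ##..# => #  t=1,i=0
  [24] ##... => #  t=2,i=2
  [23] #.### => #  t=0,i=2
  [22] #.##. => .  t=1,i=4
  [21] #.#.# => .  t=1,i=7
  [20] #.#.. => #  t=0,i=11
  [19] #..## => .  t=8,i=9
  [18] #..#. => #  t=0,i=13
  [17] #...# => #  t=5,i=8
  [16] #.... => #  t=2,i=3
  [15] .#### => .  t=0,i=3
  [14] .###. => .  t=0,i=8
  [13] .##.# => .  t=1,i=5
  [12] .##.. => #  t=2,i=1
  [11] .#.## => .  t=0,i=1
  [10] .#.#. => #  t=4,i=2
  [9] .#..# => #  t=0,i=12
  [8] .#... => #  t=5,i=7
  [7] ..### => #  t=3,i=1
  [6] ..##. => .  t=8,i=10
  [5] ..#.# => .  t=0,i=0
  [4] ..#.. => #  t=2,i=6
  [3] ...## => .  t=3,i=0
  [2] ...#. => #  t=2,i=5
  [1] ....# => .  t=2,i=4
  [0] ..... => .  t=3,i=11
  bits 11100111100101110001011110010100 = 3885438868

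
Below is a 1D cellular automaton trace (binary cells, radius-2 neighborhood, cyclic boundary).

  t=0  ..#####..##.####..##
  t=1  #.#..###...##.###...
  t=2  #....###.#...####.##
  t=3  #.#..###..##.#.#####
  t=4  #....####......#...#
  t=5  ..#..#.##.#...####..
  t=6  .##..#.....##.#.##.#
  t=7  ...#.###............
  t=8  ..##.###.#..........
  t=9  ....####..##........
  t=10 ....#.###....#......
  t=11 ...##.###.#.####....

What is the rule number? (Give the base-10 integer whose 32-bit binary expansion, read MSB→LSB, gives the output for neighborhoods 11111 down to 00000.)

2055422388

  #####|.  b31=0 t=0,i=4
  ####.|#  b30=1 t=0,i=5
  ###.#|#  b29=1 t=2,i=7
  ###..|#  b28=1 t=0,i=6
  ##.##|#  b27=1 t=0,i=11
  ##.#.|.  b26=0 t=2,i=8
  ##..#|#  b25=1 t=0,i=0
  ##...|.  b24=0 t=1,i=8
  #.###|#  b23=1 t=0,i=12
  #.##.|.  b22=0 t=5,i=7
  #.#.#|.  b21=0 t=3,i=13
  #.#..|.  b20=0 t=1,i=2
  #..##|.  b19=0 t=0,i=1
  #..#.|.  b18=0 t=5,i=4
  #...#|#  b17=1 t=1,i=9
  #....|#  b16=1 t=2,i=2
  .####|.  b15=0 t=0,i=3
  .###.|#  b14=1 t=1,i=6
  .##.#|.  b13=0 t=0,i=10
  .##..|.  b12=0 t=0,i=19
  .#.##|.  b11=0 t=3,i=14
  .#.#.|.  b10=0 t=1,i=1
  .#..#|.  b9=0 t=1,i=3
  .#...|#  b8=1 t=2,i=10
  ..###|#  b7=1 t=0,i=2
  ..##.|.  b6=0 t=0,i=9
  ..#.#|#  b5=1 t=1,i=0
  ..#..|#  b4=1 t=4,i=15
  ...##|.  b3=0 t=1,i=10
  ...#.|#  b2=1 t=1,i=19
  ....#|.  b1=0 t=2,i=3
  .....|.  b0=0 t=4,i=11
  bits 01111010100000110100000110110100 = 2055422388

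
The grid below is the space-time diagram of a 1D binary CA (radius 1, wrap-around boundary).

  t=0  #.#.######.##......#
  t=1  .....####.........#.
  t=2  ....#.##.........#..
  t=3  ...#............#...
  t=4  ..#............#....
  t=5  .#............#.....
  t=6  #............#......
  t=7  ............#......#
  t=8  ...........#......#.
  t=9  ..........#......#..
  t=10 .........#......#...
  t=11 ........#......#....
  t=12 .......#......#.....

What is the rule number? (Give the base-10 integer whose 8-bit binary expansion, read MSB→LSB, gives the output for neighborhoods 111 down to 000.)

130

  [7] ### => #  t=0,i=5
  [6] ##. => .  t=0,i=0
  [5] #.# => .  t=0,i=1
  [4] #.. => .  t=0,i=13
  [3] .## => .  t=0,i=4
  [2] .#. => .  t=0,i=2
  [1] ..# => #  t=0,i=18
  [0] ... => .  t=0,i=14
  bits 10000010 = 130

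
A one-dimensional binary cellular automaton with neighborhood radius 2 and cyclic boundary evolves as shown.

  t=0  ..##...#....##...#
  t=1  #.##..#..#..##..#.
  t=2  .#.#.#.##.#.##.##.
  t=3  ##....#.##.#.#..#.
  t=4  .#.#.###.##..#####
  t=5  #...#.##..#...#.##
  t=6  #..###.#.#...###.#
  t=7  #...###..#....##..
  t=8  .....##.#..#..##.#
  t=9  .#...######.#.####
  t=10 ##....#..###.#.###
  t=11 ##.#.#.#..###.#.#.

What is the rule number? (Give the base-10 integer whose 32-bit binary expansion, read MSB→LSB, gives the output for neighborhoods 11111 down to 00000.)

  [31] ##### => .  t=4,i=15
  [30] ####. => #  t=4,i=16
  [29] ###.# => #  t=4,i=7
  [28] ###.. => #  t=5,i=0
  [27] ##.## => .  t=2,i=14
  [26] ##.#. => #  t=2,i=9
  [25] ##..# => .  t=1,i=4
  [24] ##... => .  t=0,i=4
  [23] #.### => .  t=4,i=5
  [22] #.##. => .  t=1,i=2
  [21] #.#.# => .  t=1,i=0
  [20] #.#.. => #  t=3,i=13
  [19] #..## => .  t=0,i=1
  [18] #..#. => #  t=1,i=5
  [17] #...# => .  t=0,i=5
  [16] #.... => #  t=0,i=9
  [15] .#### => #  t=4,i=14
  [14] .###. => #  t=4,i=6
  [13] .##.# => #  t=2,i=8
  [12] .##.. => #  t=0,i=3
  [11] .#.## => #  t=1,i=1
  [10] .#.#. => .  t=1,i=17
  [9] .#..# => #  t=0,i=0
  [8] .#... => .  t=0,i=8
  [7] ..### => .  t=4,i=13
  [6] ..##. => #  t=0,i=2
  [5] ..#.# => #  t=1,i=16
  [4] ..#.. => .  t=0,i=7
  [3] ...## => .  t=0,i=11
  [2] ...#. => #  t=0,i=6
  [1] ....# => .  t=0,i=10
  [0] ..... => .  t=8,i=2
  bits 01110100000101011111101001100100 = 1947597412

1947597412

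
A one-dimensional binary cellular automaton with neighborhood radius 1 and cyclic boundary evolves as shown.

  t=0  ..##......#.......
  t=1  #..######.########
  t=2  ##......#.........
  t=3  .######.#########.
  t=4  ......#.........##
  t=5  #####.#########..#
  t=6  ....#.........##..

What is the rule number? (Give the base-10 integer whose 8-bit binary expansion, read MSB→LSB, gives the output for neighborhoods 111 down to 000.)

  [7] ### => .  t=1,i=4
  [6] ##. => #  t=0,i=3
  [5] #.# => .  t=1,i=9
  [4] #.. => #  t=0,i=4
  [3] .## => .  t=0,i=2
  [2] .#. => #  t=0,i=10
  [1] ..# => .  t=0,i=1
  [0] ... => #  t=0,i=0
  bits 01010101 = 85

85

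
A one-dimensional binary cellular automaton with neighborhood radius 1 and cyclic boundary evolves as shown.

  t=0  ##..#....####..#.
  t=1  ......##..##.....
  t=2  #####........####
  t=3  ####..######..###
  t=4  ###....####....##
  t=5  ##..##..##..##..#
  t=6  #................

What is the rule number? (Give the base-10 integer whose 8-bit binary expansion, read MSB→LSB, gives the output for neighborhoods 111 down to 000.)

129

  ###|#  b7=1 t=0,i=10
  ##.|.  b6=0 t=0,i=1
  #.#|.  b5=0 t=0,i=16
  #..|.  b4=0 t=0,i=2
  .##|.  b3=0 t=0,i=0
  .#.|.  b2=0 t=0,i=4
  ..#|.  b1=0 t=0,i=3
  ...|#  b0=1 t=0,i=6
  bits 10000001 = 129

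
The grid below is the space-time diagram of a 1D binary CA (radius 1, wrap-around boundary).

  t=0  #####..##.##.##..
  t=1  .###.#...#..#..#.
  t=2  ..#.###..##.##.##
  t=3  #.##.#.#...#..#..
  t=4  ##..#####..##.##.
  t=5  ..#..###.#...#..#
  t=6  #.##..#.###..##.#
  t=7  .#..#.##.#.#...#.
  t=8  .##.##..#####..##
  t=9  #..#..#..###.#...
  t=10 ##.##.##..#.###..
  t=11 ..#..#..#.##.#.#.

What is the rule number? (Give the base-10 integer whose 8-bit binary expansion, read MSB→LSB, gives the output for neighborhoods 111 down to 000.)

180

  nb ###: next=#  (t=0,i=1, bit7=1)
  nb ##.: next=.  (t=0,i=4, bit6=0)
  nb #.#: next=#  (t=0,i=9, bit5=1)
  nb #..: next=#  (t=0,i=5, bit4=1)
  nb .##: next=.  (t=0,i=0, bit3=0)
  nb .#.: next=#  (t=1,i=5, bit2=1)
  nb ..#: next=.  (t=0,i=6, bit1=0)
  nb ...: next=.  (t=1,i=7, bit0=0)
  bits 10110100 = 180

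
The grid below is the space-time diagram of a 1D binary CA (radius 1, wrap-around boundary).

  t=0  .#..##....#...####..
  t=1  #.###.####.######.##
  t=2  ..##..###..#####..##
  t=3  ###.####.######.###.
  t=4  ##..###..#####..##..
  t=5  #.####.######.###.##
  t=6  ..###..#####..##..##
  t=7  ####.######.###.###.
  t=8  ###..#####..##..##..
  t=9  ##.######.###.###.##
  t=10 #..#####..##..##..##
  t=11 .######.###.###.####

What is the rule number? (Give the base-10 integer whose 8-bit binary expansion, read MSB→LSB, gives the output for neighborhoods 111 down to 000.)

155

  nb ###: next=#  (t=0,i=15, bit7=1)
  nb ##.: next=.  (t=0,i=5, bit6=0)
  nb #.#: next=.  (t=1,i=1, bit5=0)
  nb #..: next=#  (t=0,i=2, bit4=1)
  nb .##: next=#  (t=0,i=4, bit3=1)
  nb .#.: next=.  (t=0,i=1, bit2=0)
  nb ..#: next=#  (t=0,i=0, bit1=1)
  nb ...: next=#  (t=0,i=7, bit0=1)
  bits 10011011 = 155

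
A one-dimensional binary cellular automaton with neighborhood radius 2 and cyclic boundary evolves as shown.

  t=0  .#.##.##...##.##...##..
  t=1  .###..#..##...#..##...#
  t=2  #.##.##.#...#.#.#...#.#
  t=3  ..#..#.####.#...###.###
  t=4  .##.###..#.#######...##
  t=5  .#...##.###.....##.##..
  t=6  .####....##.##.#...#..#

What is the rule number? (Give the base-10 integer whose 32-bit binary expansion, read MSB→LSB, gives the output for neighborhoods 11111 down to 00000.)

1415530937

  nb #####: next=.  (t=4,i=13, bit31=0)
  nb ####.: next=#  (t=3,i=9, bit30=1)
  nb ###.#: next=.  (t=3,i=10, bit29=0)
  nb ###..: next=#  (t=1,i=3, bit28=1)
  nb ##.##: next=.  (t=0,i=5, bit27=0)
  nb ##.#.: next=#  (t=2,i=7, bit26=1)
  nb ##..#: next=.  (t=1,i=4, bit25=0)
  nb ##...: next=.  (t=0,i=8, bit24=0)
  nb #.###: next=.  (t=1,i=1, bit23=0)
  nb #.##.: next=#  (t=0,i=3, bit22=1)
  nb #.#.#: next=.  (t=2,i=14, bit21=0)
  nb #.#..: next=#  (t=2,i=8, bit20=1)
  nb #..##: next=#  (t=1,i=8, bit19=1)
  nb #..#.: next=#  (t=1,i=5, bit18=1)
  nb #...#: next=#  (t=0,i=9, bit17=1)
  nb #....: next=#  (t=5,i=12, bit16=1)
  nb .####: next=.  (t=3,i=8, bit15=0)
  nb .###.: next=#  (t=1,i=2, bit14=1)
  nb .##.#: next=.  (t=0,i=4, bit13=0)
  nb .##..: next=.  (t=0,i=7, bit12=0)
  nb .#.##: next=#  (t=0,i=2, bit11=1)
  nb .#.#.: next=.  (t=2,i=13, bit10=0)
  nb .#..#: next=.  (t=1,i=7, bit9=0)
  nb .#...: next=#  (t=2,i=9, bit8=1)
  nb ..###: next=#  (t=3,i=16, bit7=1)
  nb ..##.: next=.  (t=0,i=11, bit6=0)
  nb ..#.#: next=#  (t=0,i=1, bit5=1)
  nb ..#..: next=#  (t=1,i=6, bit4=1)
  nb ...##: next=#  (t=0,i=10, bit3=1)
  nb ...#.: next=.  (t=0,i=0, bit2=0)
  nb ....#: next=.  (t=5,i=14, bit1=0)
  nb .....: next=#  (t=5,i=13, bit0=1)
  bits 01010100010111110100100110111001 = 1415530937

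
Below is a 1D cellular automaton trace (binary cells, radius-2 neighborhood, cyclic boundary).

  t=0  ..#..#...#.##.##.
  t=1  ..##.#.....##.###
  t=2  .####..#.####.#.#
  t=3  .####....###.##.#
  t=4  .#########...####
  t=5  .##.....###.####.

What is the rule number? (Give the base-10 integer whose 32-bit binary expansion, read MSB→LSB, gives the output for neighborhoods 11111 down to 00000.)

1441379034

  #####|.  b31=0 t=4,i=3
  ####.|#  b30=1 t=2,i=3
  ###.#|.  b29=0 t=2,i=12
  ###..|#  b28=1 t=1,i=16
  ##.##|.  b27=0 t=0,i=13
  ##.#.|#  b26=1 t=1,i=4
  ##..#|.  b25=0 t=1,i=0
  ##...|#  b24=1 t=0,i=16
  #.###|#  b23=1 t=1,i=14
  #.##.|#  b22=1 t=0,i=11
  #.#.#|#  b21=1 t=2,i=14
  #.#..|.  b20=0 t=1,i=5
  #..##|#  b19=1 t=1,i=1
  #..#.|.  b18=0 t=0,i=4
  #...#|.  b17=0 t=0,i=0
  #....|#  b16=1 t=1,i=7
  .####|#  b15=1 t=2,i=2
  .###.|.  b14=0 t=1,i=15
  .##.#|#  b13=1 t=0,i=12
  .##..|#  b12=1 t=0,i=15
  .#.##|.  b11=0 t=0,i=10
  .#.#.|.  b10=0 t=2,i=15
  .#..#|#  b9=1 t=0,i=3
  .#...|.  b8=0 t=0,i=6
  ..###|#  b7=1 t=3,i=9
  ..##.|#  b6=1 t=1,i=2
  ..#.#|.  b5=0 t=0,i=9
  ..#..|#  b4=1 t=0,i=2
  ...##|#  b3=1 t=1,i=10
  ...#.|.  b2=0 t=0,i=1
  ....#|#  b1=1 t=1,i=9
  .....|.  b0=0 t=1,i=8
  bits 01010101111010011011001011011010 = 1441379034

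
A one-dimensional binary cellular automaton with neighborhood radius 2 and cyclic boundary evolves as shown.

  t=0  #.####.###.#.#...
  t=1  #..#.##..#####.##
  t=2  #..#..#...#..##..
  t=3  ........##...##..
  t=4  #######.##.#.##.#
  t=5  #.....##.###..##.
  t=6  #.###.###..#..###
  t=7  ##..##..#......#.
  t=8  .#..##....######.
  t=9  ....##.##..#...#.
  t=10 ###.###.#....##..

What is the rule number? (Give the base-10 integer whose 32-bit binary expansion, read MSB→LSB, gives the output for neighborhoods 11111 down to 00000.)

  nb #####: next=.  (t=1,i=11, bit31=0)
  nb ####.: next=.  (t=0,i=4, bit30=0)
  nb ###.#: next=#  (t=0,i=5, bit29=1)
  nb ###..: next=#  (t=1,i=0, bit28=1)
  nb ##.##: next=#  (t=0,i=6, bit27=1)
  nb ##.#.: next=#  (t=0,i=10, bit26=1)
  nb ##..#: next=.  (t=1,i=1, bit25=0)
  nb ##...: next=.  (t=3,i=10, bit24=0)
  nb #.###: next=.  (t=0,i=2, bit23=0)
  nb #.##.: next=.  (t=1,i=5, bit22=0)
  nb #.#.#: next=#  (t=0,i=11, bit21=1)
  nb #.#..: next=#  (t=0,i=13, bit20=1)
  nb #..##: next=.  (t=1,i=8, bit19=0)
  nb #..#.: next=.  (t=1,i=2, bit18=0)
  nb #...#: next=#  (t=0,i=15, bit17=1)
  nb #....: next=#  (t=3,i=16, bit16=1)
  nb .####: next=#  (t=0,i=3, bit15=1)
  nb .###.: next=.  (t=0,i=8, bit14=0)
  nb .##.#: next=#  (t=4,i=9, bit13=1)
  nb .##..: next=#  (t=1,i=6, bit12=1)
  nb .#.##: next=.  (t=0,i=1, bit11=0)
  nb .#.#.: next=#  (t=0,i=12, bit10=1)
  nb .#..#: next=.  (t=2,i=1, bit9=0)
  nb .#...: next=.  (t=0,i=14, bit8=0)
  nb ..###: next=.  (t=1,i=9, bit7=0)
  nb ..##.: next=#  (t=2,i=13, bit6=1)
  nb ..#.#: next=#  (t=0,i=0, bit5=1)
  nb ..#..: next=.  (t=2,i=0, bit4=0)
  nb ...##: next=.  (t=3,i=7, bit3=0)
  nb ...#.: next=#  (t=0,i=16, bit2=1)
  nb ....#: next=#  (t=3,i=6, bit1=1)
  nb .....: next=#  (t=3,i=0, bit0=1)
  bits 00111100001100111011010001100111 = 1010021479

1010021479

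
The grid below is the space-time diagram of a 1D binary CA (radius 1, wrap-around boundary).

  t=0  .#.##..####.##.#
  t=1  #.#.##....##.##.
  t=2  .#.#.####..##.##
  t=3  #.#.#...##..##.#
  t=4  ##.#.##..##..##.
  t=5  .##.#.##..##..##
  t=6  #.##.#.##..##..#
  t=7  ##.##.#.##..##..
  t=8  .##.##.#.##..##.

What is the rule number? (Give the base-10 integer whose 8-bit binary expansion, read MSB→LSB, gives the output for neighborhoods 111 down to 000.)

113

  nb ###: next=.  (t=0,i=8, bit7=0)
  nb ##.: next=#  (t=0,i=4, bit6=1)
  nb #.#: next=#  (t=0,i=0, bit5=1)
  nb #..: next=#  (t=0,i=5, bit4=1)
  nb .##: next=.  (t=0,i=3, bit3=0)
  nb .#.: next=.  (t=0,i=1, bit2=0)
  nb ..#: next=.  (t=0,i=6, bit1=0)
  nb ...: next=#  (t=1,i=7, bit0=1)
  bits 01110001 = 113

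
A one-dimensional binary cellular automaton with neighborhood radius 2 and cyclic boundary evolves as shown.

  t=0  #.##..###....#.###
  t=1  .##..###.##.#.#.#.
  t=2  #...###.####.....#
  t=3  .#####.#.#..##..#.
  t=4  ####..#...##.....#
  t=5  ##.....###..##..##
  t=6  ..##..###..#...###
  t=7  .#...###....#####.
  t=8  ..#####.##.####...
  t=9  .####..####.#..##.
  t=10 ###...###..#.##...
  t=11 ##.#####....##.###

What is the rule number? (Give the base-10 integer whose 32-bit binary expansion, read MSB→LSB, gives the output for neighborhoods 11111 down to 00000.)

  ##### -> #   bit 31 = 1  t=3,i=3
  ####. -> .   bit 30 = 0  t=0,i=17
  ###.# -> .   bit 29 = 0  t=0,i=0
  ###.. -> .   bit 28 = 0  t=0,i=8
  ##.## -> #   bit 27 = 1  t=0,i=1
  ##.#. -> #   bit 26 = 1  t=1,i=11
  ##..# -> .   bit 25 = 0  t=0,i=4
  ##... -> #   bit 24 = 1  t=0,i=9
  #.### -> .   bit 23 = 0  t=0,i=15
  #.##. -> #   bit 22 = 1  t=0,i=2
  #.#.# -> .   bit 21 = 0  t=1,i=12
  #.#.. -> .   bit 20 = 0  t=1,i=16
  #..## -> #   bit 19 = 1  t=0,i=5
  #..#. -> .   bit 18 = 0  t=3,i=15
  #...# -> #   bit 17 = 1  t=2,i=2
  #.... -> #   bit 16 = 1  t=0,i=10
  .#### -> #   bit 15 = 1  t=0,i=16
  .###. -> #   bit 14 = 1  t=0,i=7
  .##.# -> #   bit 13 = 1  t=1,i=10
  .##.. -> .   bit 12 = 0  t=0,i=3
  .#.## -> #   bit 11 = 1  t=0,i=14
  .#.#. -> .   bit 10 = 0  t=1,i=13
  .#..# -> #   bit 9 = 1  t=1,i=17
  .#... -> #   bit 8 = 1  t=4,i=7
  ..### -> #   bit 7 = 1  t=0,i=6
  ..##. -> .   bit 6 = 0  t=1,i=1
  ..#.# -> .   bit 5 = 0  t=0,i=13
  ..#.. -> .   bit 4 = 0  t=3,i=16
  ...## -> #   bit 3 = 1  t=2,i=3
  ...#. -> #   bit 2 = 1  t=0,i=12
  ....# -> .   bit 1 = 0  t=0,i=11
  ..... -> .   bit 0 = 0  t=2,i=14
  bits 10001101010010111110101110001100 = 2370562956

2370562956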